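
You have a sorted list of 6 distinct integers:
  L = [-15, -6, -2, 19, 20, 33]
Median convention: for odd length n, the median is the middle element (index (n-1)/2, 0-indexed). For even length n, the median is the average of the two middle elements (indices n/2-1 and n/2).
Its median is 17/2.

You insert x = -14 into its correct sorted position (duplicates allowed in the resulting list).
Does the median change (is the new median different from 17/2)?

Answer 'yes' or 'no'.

Answer: yes

Derivation:
Old median = 17/2
Insert x = -14
New median = -2
Changed? yes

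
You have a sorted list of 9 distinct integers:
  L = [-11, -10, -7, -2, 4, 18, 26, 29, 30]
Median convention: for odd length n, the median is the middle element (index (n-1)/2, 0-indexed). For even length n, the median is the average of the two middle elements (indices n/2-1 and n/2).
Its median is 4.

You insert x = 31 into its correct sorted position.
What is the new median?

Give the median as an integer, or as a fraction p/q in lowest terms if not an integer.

Answer: 11

Derivation:
Old list (sorted, length 9): [-11, -10, -7, -2, 4, 18, 26, 29, 30]
Old median = 4
Insert x = 31
Old length odd (9). Middle was index 4 = 4.
New length even (10). New median = avg of two middle elements.
x = 31: 9 elements are < x, 0 elements are > x.
New sorted list: [-11, -10, -7, -2, 4, 18, 26, 29, 30, 31]
New median = 11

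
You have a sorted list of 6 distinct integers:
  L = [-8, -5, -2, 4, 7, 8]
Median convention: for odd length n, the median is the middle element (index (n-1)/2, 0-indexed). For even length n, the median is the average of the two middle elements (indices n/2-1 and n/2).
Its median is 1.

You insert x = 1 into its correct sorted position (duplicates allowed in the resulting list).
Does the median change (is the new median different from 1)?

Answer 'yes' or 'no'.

Answer: no

Derivation:
Old median = 1
Insert x = 1
New median = 1
Changed? no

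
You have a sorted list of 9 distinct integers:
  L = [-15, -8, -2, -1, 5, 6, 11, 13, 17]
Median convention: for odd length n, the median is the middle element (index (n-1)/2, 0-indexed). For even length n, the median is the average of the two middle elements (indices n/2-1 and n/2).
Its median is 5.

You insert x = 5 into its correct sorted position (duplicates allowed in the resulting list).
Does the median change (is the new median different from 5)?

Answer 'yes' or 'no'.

Old median = 5
Insert x = 5
New median = 5
Changed? no

Answer: no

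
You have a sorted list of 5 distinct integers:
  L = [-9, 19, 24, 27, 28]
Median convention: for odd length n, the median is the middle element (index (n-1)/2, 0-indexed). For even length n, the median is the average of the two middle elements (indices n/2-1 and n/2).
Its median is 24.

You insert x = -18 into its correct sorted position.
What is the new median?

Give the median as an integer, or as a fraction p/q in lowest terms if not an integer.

Answer: 43/2

Derivation:
Old list (sorted, length 5): [-9, 19, 24, 27, 28]
Old median = 24
Insert x = -18
Old length odd (5). Middle was index 2 = 24.
New length even (6). New median = avg of two middle elements.
x = -18: 0 elements are < x, 5 elements are > x.
New sorted list: [-18, -9, 19, 24, 27, 28]
New median = 43/2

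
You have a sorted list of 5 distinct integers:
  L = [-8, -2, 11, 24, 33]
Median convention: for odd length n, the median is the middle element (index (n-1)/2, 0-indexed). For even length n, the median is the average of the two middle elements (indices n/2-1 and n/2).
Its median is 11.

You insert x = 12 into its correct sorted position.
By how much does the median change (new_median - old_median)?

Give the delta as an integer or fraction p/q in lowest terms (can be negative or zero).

Old median = 11
After inserting x = 12: new sorted = [-8, -2, 11, 12, 24, 33]
New median = 23/2
Delta = 23/2 - 11 = 1/2

Answer: 1/2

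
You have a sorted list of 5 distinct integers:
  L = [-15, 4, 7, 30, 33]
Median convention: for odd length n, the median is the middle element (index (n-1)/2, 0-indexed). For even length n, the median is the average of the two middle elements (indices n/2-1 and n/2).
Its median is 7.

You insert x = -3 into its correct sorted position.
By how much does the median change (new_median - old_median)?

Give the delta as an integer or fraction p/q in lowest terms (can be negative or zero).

Answer: -3/2

Derivation:
Old median = 7
After inserting x = -3: new sorted = [-15, -3, 4, 7, 30, 33]
New median = 11/2
Delta = 11/2 - 7 = -3/2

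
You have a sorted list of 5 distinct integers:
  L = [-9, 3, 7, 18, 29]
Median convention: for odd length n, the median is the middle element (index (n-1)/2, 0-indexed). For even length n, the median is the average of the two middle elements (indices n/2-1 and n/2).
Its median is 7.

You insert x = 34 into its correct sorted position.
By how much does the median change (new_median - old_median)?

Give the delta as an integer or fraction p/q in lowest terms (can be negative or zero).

Answer: 11/2

Derivation:
Old median = 7
After inserting x = 34: new sorted = [-9, 3, 7, 18, 29, 34]
New median = 25/2
Delta = 25/2 - 7 = 11/2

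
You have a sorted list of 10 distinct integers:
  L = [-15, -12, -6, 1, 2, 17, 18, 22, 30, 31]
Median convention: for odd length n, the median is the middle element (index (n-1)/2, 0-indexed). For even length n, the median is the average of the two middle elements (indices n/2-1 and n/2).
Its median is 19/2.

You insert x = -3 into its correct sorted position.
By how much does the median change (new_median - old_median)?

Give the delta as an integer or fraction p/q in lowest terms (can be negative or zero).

Old median = 19/2
After inserting x = -3: new sorted = [-15, -12, -6, -3, 1, 2, 17, 18, 22, 30, 31]
New median = 2
Delta = 2 - 19/2 = -15/2

Answer: -15/2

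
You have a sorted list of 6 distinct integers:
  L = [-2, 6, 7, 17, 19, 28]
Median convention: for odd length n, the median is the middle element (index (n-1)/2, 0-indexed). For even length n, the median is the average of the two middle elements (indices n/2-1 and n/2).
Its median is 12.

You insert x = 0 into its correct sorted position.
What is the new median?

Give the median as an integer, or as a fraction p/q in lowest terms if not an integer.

Old list (sorted, length 6): [-2, 6, 7, 17, 19, 28]
Old median = 12
Insert x = 0
Old length even (6). Middle pair: indices 2,3 = 7,17.
New length odd (7). New median = single middle element.
x = 0: 1 elements are < x, 5 elements are > x.
New sorted list: [-2, 0, 6, 7, 17, 19, 28]
New median = 7

Answer: 7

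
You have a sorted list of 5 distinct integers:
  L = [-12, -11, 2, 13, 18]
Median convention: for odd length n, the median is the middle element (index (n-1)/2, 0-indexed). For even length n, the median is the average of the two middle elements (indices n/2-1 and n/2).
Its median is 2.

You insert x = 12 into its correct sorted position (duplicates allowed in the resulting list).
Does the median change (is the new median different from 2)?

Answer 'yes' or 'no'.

Answer: yes

Derivation:
Old median = 2
Insert x = 12
New median = 7
Changed? yes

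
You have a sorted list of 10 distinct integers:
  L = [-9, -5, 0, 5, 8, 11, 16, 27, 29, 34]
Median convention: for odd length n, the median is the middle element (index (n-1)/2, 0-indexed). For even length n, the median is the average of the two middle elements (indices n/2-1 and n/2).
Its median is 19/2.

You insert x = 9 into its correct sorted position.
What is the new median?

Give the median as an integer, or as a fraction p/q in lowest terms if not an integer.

Old list (sorted, length 10): [-9, -5, 0, 5, 8, 11, 16, 27, 29, 34]
Old median = 19/2
Insert x = 9
Old length even (10). Middle pair: indices 4,5 = 8,11.
New length odd (11). New median = single middle element.
x = 9: 5 elements are < x, 5 elements are > x.
New sorted list: [-9, -5, 0, 5, 8, 9, 11, 16, 27, 29, 34]
New median = 9

Answer: 9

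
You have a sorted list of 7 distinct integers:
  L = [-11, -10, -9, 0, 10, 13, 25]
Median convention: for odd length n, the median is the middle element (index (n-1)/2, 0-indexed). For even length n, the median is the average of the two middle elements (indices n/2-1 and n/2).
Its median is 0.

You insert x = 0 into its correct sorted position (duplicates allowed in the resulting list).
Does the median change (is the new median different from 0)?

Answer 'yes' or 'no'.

Old median = 0
Insert x = 0
New median = 0
Changed? no

Answer: no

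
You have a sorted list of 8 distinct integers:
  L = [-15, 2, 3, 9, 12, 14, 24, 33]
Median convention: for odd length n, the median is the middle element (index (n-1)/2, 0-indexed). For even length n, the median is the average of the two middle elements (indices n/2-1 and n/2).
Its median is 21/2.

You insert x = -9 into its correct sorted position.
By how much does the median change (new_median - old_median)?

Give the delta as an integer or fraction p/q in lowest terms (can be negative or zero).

Answer: -3/2

Derivation:
Old median = 21/2
After inserting x = -9: new sorted = [-15, -9, 2, 3, 9, 12, 14, 24, 33]
New median = 9
Delta = 9 - 21/2 = -3/2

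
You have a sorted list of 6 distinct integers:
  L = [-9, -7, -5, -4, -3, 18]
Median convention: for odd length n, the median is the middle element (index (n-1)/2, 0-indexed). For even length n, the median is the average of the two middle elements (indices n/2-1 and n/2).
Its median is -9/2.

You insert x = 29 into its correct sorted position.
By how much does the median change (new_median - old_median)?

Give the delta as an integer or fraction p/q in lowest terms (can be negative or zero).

Old median = -9/2
After inserting x = 29: new sorted = [-9, -7, -5, -4, -3, 18, 29]
New median = -4
Delta = -4 - -9/2 = 1/2

Answer: 1/2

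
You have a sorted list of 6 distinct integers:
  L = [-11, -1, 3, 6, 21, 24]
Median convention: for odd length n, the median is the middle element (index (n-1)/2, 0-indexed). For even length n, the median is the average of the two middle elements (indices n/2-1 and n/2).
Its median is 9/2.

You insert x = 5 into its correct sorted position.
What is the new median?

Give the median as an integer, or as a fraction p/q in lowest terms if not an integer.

Old list (sorted, length 6): [-11, -1, 3, 6, 21, 24]
Old median = 9/2
Insert x = 5
Old length even (6). Middle pair: indices 2,3 = 3,6.
New length odd (7). New median = single middle element.
x = 5: 3 elements are < x, 3 elements are > x.
New sorted list: [-11, -1, 3, 5, 6, 21, 24]
New median = 5

Answer: 5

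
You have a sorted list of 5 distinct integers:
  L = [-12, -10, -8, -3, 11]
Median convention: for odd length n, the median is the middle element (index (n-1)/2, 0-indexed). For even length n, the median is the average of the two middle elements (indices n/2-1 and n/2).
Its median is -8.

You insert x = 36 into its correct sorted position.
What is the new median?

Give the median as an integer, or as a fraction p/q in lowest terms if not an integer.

Answer: -11/2

Derivation:
Old list (sorted, length 5): [-12, -10, -8, -3, 11]
Old median = -8
Insert x = 36
Old length odd (5). Middle was index 2 = -8.
New length even (6). New median = avg of two middle elements.
x = 36: 5 elements are < x, 0 elements are > x.
New sorted list: [-12, -10, -8, -3, 11, 36]
New median = -11/2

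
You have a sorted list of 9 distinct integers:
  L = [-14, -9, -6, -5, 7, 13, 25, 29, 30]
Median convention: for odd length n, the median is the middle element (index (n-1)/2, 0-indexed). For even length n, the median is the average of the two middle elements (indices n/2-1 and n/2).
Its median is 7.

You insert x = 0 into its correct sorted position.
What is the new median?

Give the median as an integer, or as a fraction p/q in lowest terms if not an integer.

Old list (sorted, length 9): [-14, -9, -6, -5, 7, 13, 25, 29, 30]
Old median = 7
Insert x = 0
Old length odd (9). Middle was index 4 = 7.
New length even (10). New median = avg of two middle elements.
x = 0: 4 elements are < x, 5 elements are > x.
New sorted list: [-14, -9, -6, -5, 0, 7, 13, 25, 29, 30]
New median = 7/2

Answer: 7/2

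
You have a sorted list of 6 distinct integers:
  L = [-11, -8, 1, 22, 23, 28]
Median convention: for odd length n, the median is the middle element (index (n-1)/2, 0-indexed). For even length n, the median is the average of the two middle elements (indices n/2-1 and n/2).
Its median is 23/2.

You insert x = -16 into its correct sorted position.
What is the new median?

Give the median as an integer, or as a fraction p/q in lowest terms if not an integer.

Answer: 1

Derivation:
Old list (sorted, length 6): [-11, -8, 1, 22, 23, 28]
Old median = 23/2
Insert x = -16
Old length even (6). Middle pair: indices 2,3 = 1,22.
New length odd (7). New median = single middle element.
x = -16: 0 elements are < x, 6 elements are > x.
New sorted list: [-16, -11, -8, 1, 22, 23, 28]
New median = 1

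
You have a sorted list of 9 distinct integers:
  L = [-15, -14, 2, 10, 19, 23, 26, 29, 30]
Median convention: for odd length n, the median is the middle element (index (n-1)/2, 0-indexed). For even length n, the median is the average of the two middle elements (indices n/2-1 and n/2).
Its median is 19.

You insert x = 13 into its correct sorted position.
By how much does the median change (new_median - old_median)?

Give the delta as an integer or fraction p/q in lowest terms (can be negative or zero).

Old median = 19
After inserting x = 13: new sorted = [-15, -14, 2, 10, 13, 19, 23, 26, 29, 30]
New median = 16
Delta = 16 - 19 = -3

Answer: -3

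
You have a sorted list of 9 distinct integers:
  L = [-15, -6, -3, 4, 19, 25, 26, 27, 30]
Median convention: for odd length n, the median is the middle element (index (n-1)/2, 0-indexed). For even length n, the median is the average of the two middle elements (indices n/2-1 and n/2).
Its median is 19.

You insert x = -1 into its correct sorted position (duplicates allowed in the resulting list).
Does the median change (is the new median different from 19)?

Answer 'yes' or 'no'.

Answer: yes

Derivation:
Old median = 19
Insert x = -1
New median = 23/2
Changed? yes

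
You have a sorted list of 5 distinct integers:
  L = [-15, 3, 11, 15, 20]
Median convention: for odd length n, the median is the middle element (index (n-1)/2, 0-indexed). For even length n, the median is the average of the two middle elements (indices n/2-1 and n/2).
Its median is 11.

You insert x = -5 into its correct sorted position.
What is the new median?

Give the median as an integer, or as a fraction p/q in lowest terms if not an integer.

Answer: 7

Derivation:
Old list (sorted, length 5): [-15, 3, 11, 15, 20]
Old median = 11
Insert x = -5
Old length odd (5). Middle was index 2 = 11.
New length even (6). New median = avg of two middle elements.
x = -5: 1 elements are < x, 4 elements are > x.
New sorted list: [-15, -5, 3, 11, 15, 20]
New median = 7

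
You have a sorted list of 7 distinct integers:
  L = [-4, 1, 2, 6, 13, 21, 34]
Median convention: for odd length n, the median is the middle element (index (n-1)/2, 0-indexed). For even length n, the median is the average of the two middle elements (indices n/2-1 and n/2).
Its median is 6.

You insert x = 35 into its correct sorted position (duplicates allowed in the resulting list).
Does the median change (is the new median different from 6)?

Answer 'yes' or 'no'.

Old median = 6
Insert x = 35
New median = 19/2
Changed? yes

Answer: yes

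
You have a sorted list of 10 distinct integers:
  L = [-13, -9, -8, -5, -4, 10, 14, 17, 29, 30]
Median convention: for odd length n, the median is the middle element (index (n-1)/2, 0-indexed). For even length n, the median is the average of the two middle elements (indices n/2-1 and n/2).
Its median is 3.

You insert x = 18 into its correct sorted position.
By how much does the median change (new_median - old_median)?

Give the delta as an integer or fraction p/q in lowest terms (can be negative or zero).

Old median = 3
After inserting x = 18: new sorted = [-13, -9, -8, -5, -4, 10, 14, 17, 18, 29, 30]
New median = 10
Delta = 10 - 3 = 7

Answer: 7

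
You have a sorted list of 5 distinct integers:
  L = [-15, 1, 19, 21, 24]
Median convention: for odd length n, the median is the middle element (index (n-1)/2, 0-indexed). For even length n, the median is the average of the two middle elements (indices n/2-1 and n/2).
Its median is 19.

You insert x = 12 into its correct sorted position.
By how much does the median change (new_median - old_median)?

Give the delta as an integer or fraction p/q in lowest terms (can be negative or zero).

Answer: -7/2

Derivation:
Old median = 19
After inserting x = 12: new sorted = [-15, 1, 12, 19, 21, 24]
New median = 31/2
Delta = 31/2 - 19 = -7/2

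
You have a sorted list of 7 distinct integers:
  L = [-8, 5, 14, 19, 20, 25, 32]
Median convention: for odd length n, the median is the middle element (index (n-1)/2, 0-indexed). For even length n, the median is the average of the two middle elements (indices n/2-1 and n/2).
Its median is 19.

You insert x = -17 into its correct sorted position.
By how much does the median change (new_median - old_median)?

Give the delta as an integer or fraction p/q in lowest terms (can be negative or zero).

Answer: -5/2

Derivation:
Old median = 19
After inserting x = -17: new sorted = [-17, -8, 5, 14, 19, 20, 25, 32]
New median = 33/2
Delta = 33/2 - 19 = -5/2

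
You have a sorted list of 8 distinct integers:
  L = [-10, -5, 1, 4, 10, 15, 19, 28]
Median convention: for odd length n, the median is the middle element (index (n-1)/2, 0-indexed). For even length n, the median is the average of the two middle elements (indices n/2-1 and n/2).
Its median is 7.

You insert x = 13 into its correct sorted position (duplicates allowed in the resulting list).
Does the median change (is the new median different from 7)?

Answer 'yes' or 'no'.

Answer: yes

Derivation:
Old median = 7
Insert x = 13
New median = 10
Changed? yes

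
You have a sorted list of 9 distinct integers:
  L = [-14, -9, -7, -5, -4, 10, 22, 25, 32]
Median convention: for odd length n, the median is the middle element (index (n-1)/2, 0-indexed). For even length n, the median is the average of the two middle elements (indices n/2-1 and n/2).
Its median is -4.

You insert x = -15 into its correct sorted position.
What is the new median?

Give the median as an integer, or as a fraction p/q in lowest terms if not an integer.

Answer: -9/2

Derivation:
Old list (sorted, length 9): [-14, -9, -7, -5, -4, 10, 22, 25, 32]
Old median = -4
Insert x = -15
Old length odd (9). Middle was index 4 = -4.
New length even (10). New median = avg of two middle elements.
x = -15: 0 elements are < x, 9 elements are > x.
New sorted list: [-15, -14, -9, -7, -5, -4, 10, 22, 25, 32]
New median = -9/2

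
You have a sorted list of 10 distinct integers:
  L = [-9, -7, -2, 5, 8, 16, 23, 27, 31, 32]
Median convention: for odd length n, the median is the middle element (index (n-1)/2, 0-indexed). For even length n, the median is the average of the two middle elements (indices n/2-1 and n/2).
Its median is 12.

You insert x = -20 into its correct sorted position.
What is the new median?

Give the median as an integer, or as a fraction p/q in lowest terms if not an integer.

Old list (sorted, length 10): [-9, -7, -2, 5, 8, 16, 23, 27, 31, 32]
Old median = 12
Insert x = -20
Old length even (10). Middle pair: indices 4,5 = 8,16.
New length odd (11). New median = single middle element.
x = -20: 0 elements are < x, 10 elements are > x.
New sorted list: [-20, -9, -7, -2, 5, 8, 16, 23, 27, 31, 32]
New median = 8

Answer: 8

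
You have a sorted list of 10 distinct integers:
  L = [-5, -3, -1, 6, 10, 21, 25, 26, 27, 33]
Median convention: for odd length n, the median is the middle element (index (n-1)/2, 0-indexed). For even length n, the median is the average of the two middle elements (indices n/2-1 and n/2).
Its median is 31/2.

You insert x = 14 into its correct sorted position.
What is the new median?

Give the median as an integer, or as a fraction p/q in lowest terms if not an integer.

Old list (sorted, length 10): [-5, -3, -1, 6, 10, 21, 25, 26, 27, 33]
Old median = 31/2
Insert x = 14
Old length even (10). Middle pair: indices 4,5 = 10,21.
New length odd (11). New median = single middle element.
x = 14: 5 elements are < x, 5 elements are > x.
New sorted list: [-5, -3, -1, 6, 10, 14, 21, 25, 26, 27, 33]
New median = 14

Answer: 14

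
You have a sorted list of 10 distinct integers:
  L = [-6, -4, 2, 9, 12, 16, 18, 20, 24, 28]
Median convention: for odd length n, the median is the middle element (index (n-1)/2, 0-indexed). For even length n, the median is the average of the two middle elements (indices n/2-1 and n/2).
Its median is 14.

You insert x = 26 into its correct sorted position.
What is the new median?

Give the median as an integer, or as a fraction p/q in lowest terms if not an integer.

Old list (sorted, length 10): [-6, -4, 2, 9, 12, 16, 18, 20, 24, 28]
Old median = 14
Insert x = 26
Old length even (10). Middle pair: indices 4,5 = 12,16.
New length odd (11). New median = single middle element.
x = 26: 9 elements are < x, 1 elements are > x.
New sorted list: [-6, -4, 2, 9, 12, 16, 18, 20, 24, 26, 28]
New median = 16

Answer: 16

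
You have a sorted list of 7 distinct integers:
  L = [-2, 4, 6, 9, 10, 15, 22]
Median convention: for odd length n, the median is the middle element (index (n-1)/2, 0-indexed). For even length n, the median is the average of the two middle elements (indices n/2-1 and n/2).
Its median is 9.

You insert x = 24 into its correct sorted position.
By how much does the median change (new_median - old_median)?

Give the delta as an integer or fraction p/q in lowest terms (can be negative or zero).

Answer: 1/2

Derivation:
Old median = 9
After inserting x = 24: new sorted = [-2, 4, 6, 9, 10, 15, 22, 24]
New median = 19/2
Delta = 19/2 - 9 = 1/2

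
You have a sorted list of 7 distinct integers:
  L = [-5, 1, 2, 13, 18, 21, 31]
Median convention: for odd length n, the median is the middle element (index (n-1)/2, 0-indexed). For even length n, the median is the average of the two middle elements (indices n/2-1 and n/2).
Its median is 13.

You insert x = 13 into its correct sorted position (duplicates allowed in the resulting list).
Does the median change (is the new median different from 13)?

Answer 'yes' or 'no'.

Answer: no

Derivation:
Old median = 13
Insert x = 13
New median = 13
Changed? no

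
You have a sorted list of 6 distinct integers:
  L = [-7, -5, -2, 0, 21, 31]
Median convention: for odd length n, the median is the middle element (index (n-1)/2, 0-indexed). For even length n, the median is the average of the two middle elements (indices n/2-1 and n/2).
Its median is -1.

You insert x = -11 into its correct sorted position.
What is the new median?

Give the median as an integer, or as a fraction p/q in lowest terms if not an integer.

Answer: -2

Derivation:
Old list (sorted, length 6): [-7, -5, -2, 0, 21, 31]
Old median = -1
Insert x = -11
Old length even (6). Middle pair: indices 2,3 = -2,0.
New length odd (7). New median = single middle element.
x = -11: 0 elements are < x, 6 elements are > x.
New sorted list: [-11, -7, -5, -2, 0, 21, 31]
New median = -2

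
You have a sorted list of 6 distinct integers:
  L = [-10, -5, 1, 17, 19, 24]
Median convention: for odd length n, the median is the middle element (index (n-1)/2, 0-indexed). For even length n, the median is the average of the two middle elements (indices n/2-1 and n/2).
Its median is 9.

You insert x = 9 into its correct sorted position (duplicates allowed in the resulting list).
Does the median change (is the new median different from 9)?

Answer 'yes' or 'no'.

Old median = 9
Insert x = 9
New median = 9
Changed? no

Answer: no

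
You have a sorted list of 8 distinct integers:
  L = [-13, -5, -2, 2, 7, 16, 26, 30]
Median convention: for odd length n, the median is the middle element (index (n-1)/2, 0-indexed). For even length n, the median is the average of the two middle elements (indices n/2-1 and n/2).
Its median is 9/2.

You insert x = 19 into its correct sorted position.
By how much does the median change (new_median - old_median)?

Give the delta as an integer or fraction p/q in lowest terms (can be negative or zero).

Old median = 9/2
After inserting x = 19: new sorted = [-13, -5, -2, 2, 7, 16, 19, 26, 30]
New median = 7
Delta = 7 - 9/2 = 5/2

Answer: 5/2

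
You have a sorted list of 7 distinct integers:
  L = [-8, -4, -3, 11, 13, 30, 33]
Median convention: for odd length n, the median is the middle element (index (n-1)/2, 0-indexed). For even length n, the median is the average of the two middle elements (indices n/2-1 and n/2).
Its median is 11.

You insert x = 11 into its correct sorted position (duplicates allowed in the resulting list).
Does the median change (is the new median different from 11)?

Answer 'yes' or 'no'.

Old median = 11
Insert x = 11
New median = 11
Changed? no

Answer: no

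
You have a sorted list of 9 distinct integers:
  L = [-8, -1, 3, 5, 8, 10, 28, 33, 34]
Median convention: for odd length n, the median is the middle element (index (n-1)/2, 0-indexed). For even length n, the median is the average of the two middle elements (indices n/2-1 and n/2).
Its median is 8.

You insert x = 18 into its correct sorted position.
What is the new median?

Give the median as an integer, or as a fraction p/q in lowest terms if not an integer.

Old list (sorted, length 9): [-8, -1, 3, 5, 8, 10, 28, 33, 34]
Old median = 8
Insert x = 18
Old length odd (9). Middle was index 4 = 8.
New length even (10). New median = avg of two middle elements.
x = 18: 6 elements are < x, 3 elements are > x.
New sorted list: [-8, -1, 3, 5, 8, 10, 18, 28, 33, 34]
New median = 9

Answer: 9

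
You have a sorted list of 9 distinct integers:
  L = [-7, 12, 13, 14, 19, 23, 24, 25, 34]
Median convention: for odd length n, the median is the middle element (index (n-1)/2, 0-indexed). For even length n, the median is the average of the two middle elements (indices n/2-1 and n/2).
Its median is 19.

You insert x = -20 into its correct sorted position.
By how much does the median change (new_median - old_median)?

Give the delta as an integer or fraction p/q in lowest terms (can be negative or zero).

Old median = 19
After inserting x = -20: new sorted = [-20, -7, 12, 13, 14, 19, 23, 24, 25, 34]
New median = 33/2
Delta = 33/2 - 19 = -5/2

Answer: -5/2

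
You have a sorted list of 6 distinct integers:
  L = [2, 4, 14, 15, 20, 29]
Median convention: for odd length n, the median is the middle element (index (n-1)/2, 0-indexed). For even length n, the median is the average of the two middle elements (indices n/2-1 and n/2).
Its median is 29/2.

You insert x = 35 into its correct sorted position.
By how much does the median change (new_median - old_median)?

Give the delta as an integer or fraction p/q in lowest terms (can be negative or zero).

Old median = 29/2
After inserting x = 35: new sorted = [2, 4, 14, 15, 20, 29, 35]
New median = 15
Delta = 15 - 29/2 = 1/2

Answer: 1/2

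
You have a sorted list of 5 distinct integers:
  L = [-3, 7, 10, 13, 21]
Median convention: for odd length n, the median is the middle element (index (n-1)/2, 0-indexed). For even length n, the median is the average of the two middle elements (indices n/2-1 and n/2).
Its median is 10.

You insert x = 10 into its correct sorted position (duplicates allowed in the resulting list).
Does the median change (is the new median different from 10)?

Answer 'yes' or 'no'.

Answer: no

Derivation:
Old median = 10
Insert x = 10
New median = 10
Changed? no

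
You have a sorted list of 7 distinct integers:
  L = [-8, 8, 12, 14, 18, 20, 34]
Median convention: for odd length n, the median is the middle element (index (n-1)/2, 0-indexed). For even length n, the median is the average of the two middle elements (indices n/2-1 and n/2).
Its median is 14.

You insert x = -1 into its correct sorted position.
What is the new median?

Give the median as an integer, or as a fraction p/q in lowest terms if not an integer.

Answer: 13

Derivation:
Old list (sorted, length 7): [-8, 8, 12, 14, 18, 20, 34]
Old median = 14
Insert x = -1
Old length odd (7). Middle was index 3 = 14.
New length even (8). New median = avg of two middle elements.
x = -1: 1 elements are < x, 6 elements are > x.
New sorted list: [-8, -1, 8, 12, 14, 18, 20, 34]
New median = 13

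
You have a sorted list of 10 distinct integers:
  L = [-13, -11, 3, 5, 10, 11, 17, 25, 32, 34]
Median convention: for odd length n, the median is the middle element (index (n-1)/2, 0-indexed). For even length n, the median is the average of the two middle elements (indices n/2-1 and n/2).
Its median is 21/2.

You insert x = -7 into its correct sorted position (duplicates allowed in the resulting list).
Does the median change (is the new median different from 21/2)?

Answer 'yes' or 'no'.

Answer: yes

Derivation:
Old median = 21/2
Insert x = -7
New median = 10
Changed? yes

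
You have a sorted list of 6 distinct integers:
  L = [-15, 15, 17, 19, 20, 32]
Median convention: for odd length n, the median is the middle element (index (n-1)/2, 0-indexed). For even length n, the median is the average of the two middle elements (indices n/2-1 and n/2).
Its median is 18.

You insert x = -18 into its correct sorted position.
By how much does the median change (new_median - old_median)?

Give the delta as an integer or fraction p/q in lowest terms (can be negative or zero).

Old median = 18
After inserting x = -18: new sorted = [-18, -15, 15, 17, 19, 20, 32]
New median = 17
Delta = 17 - 18 = -1

Answer: -1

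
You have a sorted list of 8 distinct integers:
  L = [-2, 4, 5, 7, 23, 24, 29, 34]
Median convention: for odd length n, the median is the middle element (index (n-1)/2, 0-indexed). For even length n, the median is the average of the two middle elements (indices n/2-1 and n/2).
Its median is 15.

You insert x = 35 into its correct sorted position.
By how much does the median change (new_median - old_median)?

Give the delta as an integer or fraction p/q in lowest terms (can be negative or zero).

Answer: 8

Derivation:
Old median = 15
After inserting x = 35: new sorted = [-2, 4, 5, 7, 23, 24, 29, 34, 35]
New median = 23
Delta = 23 - 15 = 8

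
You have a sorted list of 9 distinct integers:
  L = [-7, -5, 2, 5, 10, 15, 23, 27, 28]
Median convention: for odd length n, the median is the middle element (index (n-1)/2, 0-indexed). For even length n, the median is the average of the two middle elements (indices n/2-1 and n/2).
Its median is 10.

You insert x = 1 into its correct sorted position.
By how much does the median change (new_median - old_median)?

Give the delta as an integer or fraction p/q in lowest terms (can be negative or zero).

Answer: -5/2

Derivation:
Old median = 10
After inserting x = 1: new sorted = [-7, -5, 1, 2, 5, 10, 15, 23, 27, 28]
New median = 15/2
Delta = 15/2 - 10 = -5/2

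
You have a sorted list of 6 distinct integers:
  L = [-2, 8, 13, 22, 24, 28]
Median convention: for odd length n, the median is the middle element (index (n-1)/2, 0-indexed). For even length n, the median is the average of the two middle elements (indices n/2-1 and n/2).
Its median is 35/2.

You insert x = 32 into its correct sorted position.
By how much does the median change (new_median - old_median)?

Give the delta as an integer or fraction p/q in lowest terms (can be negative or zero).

Old median = 35/2
After inserting x = 32: new sorted = [-2, 8, 13, 22, 24, 28, 32]
New median = 22
Delta = 22 - 35/2 = 9/2

Answer: 9/2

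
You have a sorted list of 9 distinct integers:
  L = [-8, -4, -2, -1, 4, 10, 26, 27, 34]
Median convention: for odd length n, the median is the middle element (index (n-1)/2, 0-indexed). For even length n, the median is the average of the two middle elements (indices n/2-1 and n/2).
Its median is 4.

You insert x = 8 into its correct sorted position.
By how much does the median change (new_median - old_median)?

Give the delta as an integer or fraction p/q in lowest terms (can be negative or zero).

Answer: 2

Derivation:
Old median = 4
After inserting x = 8: new sorted = [-8, -4, -2, -1, 4, 8, 10, 26, 27, 34]
New median = 6
Delta = 6 - 4 = 2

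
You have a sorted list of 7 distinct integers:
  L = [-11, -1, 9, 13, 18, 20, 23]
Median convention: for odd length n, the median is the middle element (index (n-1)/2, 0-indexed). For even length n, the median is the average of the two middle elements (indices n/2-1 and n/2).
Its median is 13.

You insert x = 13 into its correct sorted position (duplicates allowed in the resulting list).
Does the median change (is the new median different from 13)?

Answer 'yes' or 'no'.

Old median = 13
Insert x = 13
New median = 13
Changed? no

Answer: no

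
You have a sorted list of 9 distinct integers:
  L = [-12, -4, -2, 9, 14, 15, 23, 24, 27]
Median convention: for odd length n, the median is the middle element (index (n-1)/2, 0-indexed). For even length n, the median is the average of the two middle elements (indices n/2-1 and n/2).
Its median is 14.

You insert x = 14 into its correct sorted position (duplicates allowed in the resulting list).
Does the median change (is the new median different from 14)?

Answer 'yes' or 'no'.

Old median = 14
Insert x = 14
New median = 14
Changed? no

Answer: no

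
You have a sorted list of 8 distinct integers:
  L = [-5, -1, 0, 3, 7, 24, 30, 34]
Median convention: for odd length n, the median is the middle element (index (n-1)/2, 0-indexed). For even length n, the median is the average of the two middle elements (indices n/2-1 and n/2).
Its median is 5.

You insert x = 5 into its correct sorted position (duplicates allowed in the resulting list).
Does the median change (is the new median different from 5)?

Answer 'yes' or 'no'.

Old median = 5
Insert x = 5
New median = 5
Changed? no

Answer: no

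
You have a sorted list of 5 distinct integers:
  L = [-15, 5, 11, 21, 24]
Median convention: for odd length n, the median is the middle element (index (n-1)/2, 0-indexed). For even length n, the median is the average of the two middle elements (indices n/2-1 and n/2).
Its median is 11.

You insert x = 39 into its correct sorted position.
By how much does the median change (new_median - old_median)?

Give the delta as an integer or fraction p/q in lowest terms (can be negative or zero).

Answer: 5

Derivation:
Old median = 11
After inserting x = 39: new sorted = [-15, 5, 11, 21, 24, 39]
New median = 16
Delta = 16 - 11 = 5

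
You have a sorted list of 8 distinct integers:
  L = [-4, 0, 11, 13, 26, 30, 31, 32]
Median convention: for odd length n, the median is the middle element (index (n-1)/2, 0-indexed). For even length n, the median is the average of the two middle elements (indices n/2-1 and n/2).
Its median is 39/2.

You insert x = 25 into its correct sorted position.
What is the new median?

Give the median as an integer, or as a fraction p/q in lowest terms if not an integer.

Old list (sorted, length 8): [-4, 0, 11, 13, 26, 30, 31, 32]
Old median = 39/2
Insert x = 25
Old length even (8). Middle pair: indices 3,4 = 13,26.
New length odd (9). New median = single middle element.
x = 25: 4 elements are < x, 4 elements are > x.
New sorted list: [-4, 0, 11, 13, 25, 26, 30, 31, 32]
New median = 25

Answer: 25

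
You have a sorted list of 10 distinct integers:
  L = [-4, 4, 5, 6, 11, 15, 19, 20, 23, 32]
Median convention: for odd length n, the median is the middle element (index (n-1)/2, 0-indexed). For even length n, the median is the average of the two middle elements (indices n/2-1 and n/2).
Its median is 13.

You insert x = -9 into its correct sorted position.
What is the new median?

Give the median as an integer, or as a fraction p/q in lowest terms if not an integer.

Answer: 11

Derivation:
Old list (sorted, length 10): [-4, 4, 5, 6, 11, 15, 19, 20, 23, 32]
Old median = 13
Insert x = -9
Old length even (10). Middle pair: indices 4,5 = 11,15.
New length odd (11). New median = single middle element.
x = -9: 0 elements are < x, 10 elements are > x.
New sorted list: [-9, -4, 4, 5, 6, 11, 15, 19, 20, 23, 32]
New median = 11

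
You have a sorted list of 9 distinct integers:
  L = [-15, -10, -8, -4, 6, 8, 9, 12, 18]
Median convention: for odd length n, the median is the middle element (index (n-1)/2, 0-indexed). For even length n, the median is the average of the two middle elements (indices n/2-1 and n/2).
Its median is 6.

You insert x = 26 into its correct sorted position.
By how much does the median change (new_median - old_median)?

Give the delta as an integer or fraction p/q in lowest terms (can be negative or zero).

Answer: 1

Derivation:
Old median = 6
After inserting x = 26: new sorted = [-15, -10, -8, -4, 6, 8, 9, 12, 18, 26]
New median = 7
Delta = 7 - 6 = 1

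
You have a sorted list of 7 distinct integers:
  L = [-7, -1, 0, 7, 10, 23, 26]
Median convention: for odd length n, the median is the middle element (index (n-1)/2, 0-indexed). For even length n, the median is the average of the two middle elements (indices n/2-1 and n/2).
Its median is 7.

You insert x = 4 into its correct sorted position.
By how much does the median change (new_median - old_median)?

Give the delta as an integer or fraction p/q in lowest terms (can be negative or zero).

Old median = 7
After inserting x = 4: new sorted = [-7, -1, 0, 4, 7, 10, 23, 26]
New median = 11/2
Delta = 11/2 - 7 = -3/2

Answer: -3/2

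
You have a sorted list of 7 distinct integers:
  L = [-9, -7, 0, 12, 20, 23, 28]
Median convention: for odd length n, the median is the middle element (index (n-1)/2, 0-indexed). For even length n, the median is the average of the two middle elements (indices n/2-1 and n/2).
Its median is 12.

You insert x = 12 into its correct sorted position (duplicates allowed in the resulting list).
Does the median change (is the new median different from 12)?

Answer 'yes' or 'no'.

Answer: no

Derivation:
Old median = 12
Insert x = 12
New median = 12
Changed? no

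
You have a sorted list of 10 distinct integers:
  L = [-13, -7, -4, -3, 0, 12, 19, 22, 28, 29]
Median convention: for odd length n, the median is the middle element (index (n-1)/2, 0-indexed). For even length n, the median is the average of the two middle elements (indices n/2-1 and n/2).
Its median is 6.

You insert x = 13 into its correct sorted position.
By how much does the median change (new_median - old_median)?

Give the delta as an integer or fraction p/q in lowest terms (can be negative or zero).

Answer: 6

Derivation:
Old median = 6
After inserting x = 13: new sorted = [-13, -7, -4, -3, 0, 12, 13, 19, 22, 28, 29]
New median = 12
Delta = 12 - 6 = 6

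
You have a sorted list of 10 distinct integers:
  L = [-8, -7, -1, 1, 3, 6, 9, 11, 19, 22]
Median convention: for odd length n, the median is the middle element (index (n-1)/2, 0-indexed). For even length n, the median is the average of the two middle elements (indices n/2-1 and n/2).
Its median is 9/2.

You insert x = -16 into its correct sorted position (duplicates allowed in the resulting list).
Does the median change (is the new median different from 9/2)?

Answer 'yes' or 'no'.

Answer: yes

Derivation:
Old median = 9/2
Insert x = -16
New median = 3
Changed? yes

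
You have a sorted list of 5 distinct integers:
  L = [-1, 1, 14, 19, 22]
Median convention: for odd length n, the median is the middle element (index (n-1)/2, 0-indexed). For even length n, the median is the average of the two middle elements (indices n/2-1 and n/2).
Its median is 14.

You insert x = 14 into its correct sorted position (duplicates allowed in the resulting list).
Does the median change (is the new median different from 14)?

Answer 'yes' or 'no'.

Old median = 14
Insert x = 14
New median = 14
Changed? no

Answer: no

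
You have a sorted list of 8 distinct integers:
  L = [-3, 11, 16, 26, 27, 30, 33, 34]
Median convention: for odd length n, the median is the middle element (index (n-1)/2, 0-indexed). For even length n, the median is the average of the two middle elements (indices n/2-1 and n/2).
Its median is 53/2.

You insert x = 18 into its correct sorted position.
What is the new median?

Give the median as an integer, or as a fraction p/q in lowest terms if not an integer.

Answer: 26

Derivation:
Old list (sorted, length 8): [-3, 11, 16, 26, 27, 30, 33, 34]
Old median = 53/2
Insert x = 18
Old length even (8). Middle pair: indices 3,4 = 26,27.
New length odd (9). New median = single middle element.
x = 18: 3 elements are < x, 5 elements are > x.
New sorted list: [-3, 11, 16, 18, 26, 27, 30, 33, 34]
New median = 26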